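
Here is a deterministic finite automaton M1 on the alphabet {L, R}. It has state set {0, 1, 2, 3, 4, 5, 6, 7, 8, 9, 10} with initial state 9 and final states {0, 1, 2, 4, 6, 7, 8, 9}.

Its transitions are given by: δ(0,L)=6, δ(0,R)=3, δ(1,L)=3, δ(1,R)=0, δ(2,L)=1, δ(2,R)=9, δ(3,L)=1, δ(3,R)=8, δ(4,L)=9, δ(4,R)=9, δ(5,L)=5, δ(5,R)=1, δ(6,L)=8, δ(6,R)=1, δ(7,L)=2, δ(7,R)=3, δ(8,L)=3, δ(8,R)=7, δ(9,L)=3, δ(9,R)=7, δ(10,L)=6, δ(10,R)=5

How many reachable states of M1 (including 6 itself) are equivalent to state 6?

First remove the unreachable states {4,5,10}; 8 states remain.
P0 = {0,1,2,6,7,8,9} | {3}.
Refine {0,1,2,6,7,8,9} on symbol L: members go to different blocks, giving {0,2,6,7} and {1,8,9}.
On input L, block {0,2,6,7} splits into {0,7} and {2,6}.
No further refinement is possible. Final partition (4 blocks): {0,7} | {3} | {1,8,9} | {2,6}.
State 6 belongs to the block {2,6}, which has 2 states.

2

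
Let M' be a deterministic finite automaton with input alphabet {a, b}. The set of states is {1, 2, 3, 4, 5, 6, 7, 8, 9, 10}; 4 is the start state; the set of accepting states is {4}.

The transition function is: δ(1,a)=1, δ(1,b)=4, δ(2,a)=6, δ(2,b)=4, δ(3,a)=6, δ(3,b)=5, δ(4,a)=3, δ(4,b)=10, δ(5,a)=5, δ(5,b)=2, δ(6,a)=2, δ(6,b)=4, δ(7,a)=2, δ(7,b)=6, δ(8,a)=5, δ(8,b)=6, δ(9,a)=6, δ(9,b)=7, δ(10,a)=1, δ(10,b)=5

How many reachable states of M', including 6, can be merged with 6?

First remove the unreachable states {7,8,9}; 7 states remain.
P0 = {4} | {1,2,3,5,6,10}.
Refine {1,2,3,5,6,10} on symbol b: members go to different blocks, giving {1,2,6} and {3,5,10}.
Split {3,5,10} by δ(·,a) → {3,10} and {5}.
No further refinement is possible. Final partition (4 blocks): {4} | {1,2,6} | {3,10} | {5}.
State 6 belongs to the block {1,2,6}, which has 3 states.

3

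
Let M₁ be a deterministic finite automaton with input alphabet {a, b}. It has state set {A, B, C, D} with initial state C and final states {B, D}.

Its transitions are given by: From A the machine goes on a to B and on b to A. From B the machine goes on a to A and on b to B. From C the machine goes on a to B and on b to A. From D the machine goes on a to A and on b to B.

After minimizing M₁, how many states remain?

Reachable states from the start: {A,B,C}. Unreachable: {D} — drop them.
P0 = {B} | {A,C}.
No further refinement is possible. Final partition (2 blocks): {B} | {A,C}.

2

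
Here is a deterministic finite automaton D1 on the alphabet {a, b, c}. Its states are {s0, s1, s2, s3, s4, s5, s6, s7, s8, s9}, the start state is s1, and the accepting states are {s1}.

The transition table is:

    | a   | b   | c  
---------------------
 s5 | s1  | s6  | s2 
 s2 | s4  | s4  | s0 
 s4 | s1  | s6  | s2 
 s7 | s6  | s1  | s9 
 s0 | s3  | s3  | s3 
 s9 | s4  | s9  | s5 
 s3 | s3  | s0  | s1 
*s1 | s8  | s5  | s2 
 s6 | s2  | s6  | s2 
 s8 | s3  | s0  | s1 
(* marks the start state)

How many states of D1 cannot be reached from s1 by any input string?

BFS from s1 reaches {s0, s1, s2, s3, s4, s5, s6, s8}; the 2 state(s) s7, s9 are never visited.

2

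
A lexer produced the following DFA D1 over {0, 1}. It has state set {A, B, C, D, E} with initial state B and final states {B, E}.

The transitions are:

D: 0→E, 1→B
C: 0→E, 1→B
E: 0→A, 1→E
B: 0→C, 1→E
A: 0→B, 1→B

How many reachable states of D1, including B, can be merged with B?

First remove the unreachable states {D}; 4 states remain.
Start with accepting vs non-accepting: {B,E} | {A,C}.
No further refinement is possible. Final partition (2 blocks): {B,E} | {A,C}.
The equivalence class containing B is {B,E}, of size 2.

2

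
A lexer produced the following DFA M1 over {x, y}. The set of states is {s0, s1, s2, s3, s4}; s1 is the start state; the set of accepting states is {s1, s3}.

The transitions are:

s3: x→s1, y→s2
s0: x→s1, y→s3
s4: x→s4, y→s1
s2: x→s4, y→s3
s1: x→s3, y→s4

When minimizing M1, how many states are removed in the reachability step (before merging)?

Starting at s1 and following transitions, the reachable set is {s1, s2, s3, s4}. That leaves s0 unreachable — 1 in total.

1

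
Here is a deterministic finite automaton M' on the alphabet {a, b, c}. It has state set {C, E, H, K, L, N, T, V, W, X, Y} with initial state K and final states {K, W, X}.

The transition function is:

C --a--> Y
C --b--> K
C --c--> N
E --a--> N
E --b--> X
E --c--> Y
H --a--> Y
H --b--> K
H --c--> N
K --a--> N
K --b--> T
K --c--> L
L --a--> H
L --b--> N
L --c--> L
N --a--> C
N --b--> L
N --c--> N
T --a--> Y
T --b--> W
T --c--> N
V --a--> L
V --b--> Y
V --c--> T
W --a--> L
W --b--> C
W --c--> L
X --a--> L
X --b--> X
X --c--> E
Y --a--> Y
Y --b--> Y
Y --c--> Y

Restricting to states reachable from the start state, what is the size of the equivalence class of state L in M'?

2

States {E,V,X} cannot be reached from the start state, so discard them.
Initial partition by acceptance: {K,W} | {C,H,L,N,T,Y}.
Refine {C,H,L,N,T,Y} on symbol b: members go to different blocks, giving {C,H,T} and {L,N,Y}.
Split {L,N,Y} by δ(·,a) → {L,N} and {Y}.
The partition is now stable with 4 blocks: {K,W} | {C,H,T} | {L,N} | {Y}.
The equivalence class containing L is {L,N}, of size 2.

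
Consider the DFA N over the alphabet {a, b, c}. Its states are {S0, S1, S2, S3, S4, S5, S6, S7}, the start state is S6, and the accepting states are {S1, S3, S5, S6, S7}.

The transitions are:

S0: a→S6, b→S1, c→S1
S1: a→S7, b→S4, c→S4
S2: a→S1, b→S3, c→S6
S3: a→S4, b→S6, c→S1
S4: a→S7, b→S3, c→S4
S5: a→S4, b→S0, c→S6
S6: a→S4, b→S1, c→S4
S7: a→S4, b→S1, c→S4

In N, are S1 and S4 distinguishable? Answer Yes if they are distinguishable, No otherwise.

Yes

First remove the unreachable states {S0,S2,S5}; 5 states remain.
Start with accepting vs non-accepting: {S1,S3,S6,S7} | {S4}.
On input a, block {S1,S3,S6,S7} splits into {S3,S6,S7} and {S1}.
Refine {S3,S6,S7} on symbol b: members go to different blocks, giving {S6,S7} and {S3}.
No further refinement is possible. Final partition (4 blocks): {S6,S7} | {S4} | {S1} | {S3}.
S1 and S4 end up in different blocks, so they are distinguishable. For instance, the string 'ε' is accepted from only S1.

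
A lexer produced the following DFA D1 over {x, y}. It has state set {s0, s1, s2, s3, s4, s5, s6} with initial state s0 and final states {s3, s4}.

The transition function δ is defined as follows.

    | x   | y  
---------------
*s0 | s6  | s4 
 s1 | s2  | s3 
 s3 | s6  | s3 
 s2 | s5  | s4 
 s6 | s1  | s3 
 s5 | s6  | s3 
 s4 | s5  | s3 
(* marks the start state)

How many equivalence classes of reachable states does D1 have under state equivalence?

Every state is reachable, so we keep all 7.
P0 = {s3,s4} | {s0,s1,s2,s5,s6}.
The partition is now stable with 2 blocks: {s3,s4} | {s0,s1,s2,s5,s6}.

2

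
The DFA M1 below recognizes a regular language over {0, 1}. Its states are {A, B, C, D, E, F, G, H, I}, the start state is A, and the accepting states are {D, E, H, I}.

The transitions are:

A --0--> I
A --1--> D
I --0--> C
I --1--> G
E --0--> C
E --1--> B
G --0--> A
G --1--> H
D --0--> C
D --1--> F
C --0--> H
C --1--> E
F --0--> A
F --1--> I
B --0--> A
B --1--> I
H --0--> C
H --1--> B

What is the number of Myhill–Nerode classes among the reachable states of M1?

3

All states are reachable from the start state.
P0 = {D,E,H,I} | {A,B,C,F,G}.
Split {A,B,C,F,G} by δ(·,0) → {B,F,G} and {A,C}.
The partition is now stable with 3 blocks: {D,E,H,I} | {B,F,G} | {A,C}.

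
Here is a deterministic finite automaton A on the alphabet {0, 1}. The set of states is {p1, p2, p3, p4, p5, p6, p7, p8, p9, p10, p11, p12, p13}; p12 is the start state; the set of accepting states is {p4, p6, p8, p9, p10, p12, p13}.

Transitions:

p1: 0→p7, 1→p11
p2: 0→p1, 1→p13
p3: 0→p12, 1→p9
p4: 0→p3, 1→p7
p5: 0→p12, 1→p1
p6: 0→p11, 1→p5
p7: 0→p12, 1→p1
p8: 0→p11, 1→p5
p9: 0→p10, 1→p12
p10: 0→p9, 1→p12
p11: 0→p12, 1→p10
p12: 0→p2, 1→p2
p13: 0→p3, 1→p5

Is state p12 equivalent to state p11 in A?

No

States {p4,p6,p8} cannot be reached from the start state, so discard them.
Initial partition by acceptance: {p9,p10,p12,p13} | {p1,p2,p3,p5,p7,p11}.
On input 0, block {p9,p10,p12,p13} splits into {p9,p10} and {p12,p13}.
Split {p1,p2,p3,p5,p7,p11} by δ(·,0) → {p3,p5,p7,p11} and {p1,p2}.
On input 1, block {p3,p5,p7,p11} splits into {p3,p11} and {p5,p7}.
Split {p12,p13} by δ(·,0) → {p12} and {p13}.
On input 0, block {p1,p2} splits into {p1} and {p2}.
Stable partition: {p9,p10} | {p3,p11} | {p12} | {p1} | {p5,p7} | {p13} | {p2} — 7 equivalence classes.
p12 and p11 end up in different blocks, so they are distinguishable. For instance, the string 'ε' is accepted from only p12.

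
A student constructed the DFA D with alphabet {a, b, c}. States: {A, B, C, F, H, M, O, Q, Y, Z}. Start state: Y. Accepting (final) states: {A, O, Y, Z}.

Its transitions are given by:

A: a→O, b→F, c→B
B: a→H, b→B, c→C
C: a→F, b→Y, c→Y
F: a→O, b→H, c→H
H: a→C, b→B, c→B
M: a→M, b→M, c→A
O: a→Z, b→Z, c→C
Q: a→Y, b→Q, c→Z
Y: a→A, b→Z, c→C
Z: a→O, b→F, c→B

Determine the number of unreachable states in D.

2

No path from Y leads to M, Q; the other 8 states are all reachable.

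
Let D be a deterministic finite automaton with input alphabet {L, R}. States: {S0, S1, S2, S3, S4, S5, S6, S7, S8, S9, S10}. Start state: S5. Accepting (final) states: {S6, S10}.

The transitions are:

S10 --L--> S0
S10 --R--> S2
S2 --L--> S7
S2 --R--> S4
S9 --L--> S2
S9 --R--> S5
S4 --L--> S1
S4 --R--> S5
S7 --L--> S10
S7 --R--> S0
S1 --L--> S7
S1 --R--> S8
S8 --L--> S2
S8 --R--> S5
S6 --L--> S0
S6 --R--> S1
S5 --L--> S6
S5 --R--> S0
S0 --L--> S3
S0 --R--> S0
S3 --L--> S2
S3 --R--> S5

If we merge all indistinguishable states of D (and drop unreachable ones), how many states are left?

5

First remove the unreachable states {S9}; 10 states remain.
P0 = {S6,S10} | {S0,S1,S2,S3,S4,S5,S7,S8}.
Refine {S0,S1,S2,S3,S4,S5,S7,S8} on symbol L: members go to different blocks, giving {S0,S1,S2,S3,S4,S8} and {S5,S7}.
Refine {S0,S1,S2,S3,S4,S8} on symbol L: members go to different blocks, giving {S0,S3,S4,S8} and {S1,S2}.
Split {S0,S3,S4,S8} by δ(·,L) → {S3,S4,S8} and {S0}.
Stable partition: {S6,S10} | {S3,S4,S8} | {S5,S7} | {S1,S2} | {S0} — 5 equivalence classes.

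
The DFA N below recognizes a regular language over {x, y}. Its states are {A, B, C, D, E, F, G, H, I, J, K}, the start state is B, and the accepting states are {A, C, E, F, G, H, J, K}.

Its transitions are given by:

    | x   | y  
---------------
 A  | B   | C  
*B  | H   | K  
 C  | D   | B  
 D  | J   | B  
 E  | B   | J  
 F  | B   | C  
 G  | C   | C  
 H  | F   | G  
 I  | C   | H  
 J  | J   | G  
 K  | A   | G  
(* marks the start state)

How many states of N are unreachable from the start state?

Starting at B and following transitions, the reachable set is {A, B, C, D, F, G, H, J, K}. That leaves E, I unreachable — 2 in total.

2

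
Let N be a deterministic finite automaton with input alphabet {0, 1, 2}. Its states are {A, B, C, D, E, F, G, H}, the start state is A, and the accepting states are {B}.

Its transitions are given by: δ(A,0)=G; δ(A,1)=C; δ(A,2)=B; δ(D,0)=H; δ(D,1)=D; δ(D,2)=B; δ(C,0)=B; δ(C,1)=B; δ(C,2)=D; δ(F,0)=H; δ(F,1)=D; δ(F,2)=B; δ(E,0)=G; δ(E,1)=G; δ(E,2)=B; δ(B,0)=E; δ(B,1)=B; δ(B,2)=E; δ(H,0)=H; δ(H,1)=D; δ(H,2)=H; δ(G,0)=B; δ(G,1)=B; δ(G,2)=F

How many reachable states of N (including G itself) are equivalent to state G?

2

Every state is reachable, so we keep all 8.
Initial partition by acceptance: {B} | {A,C,D,E,F,G,H}.
On input 0, block {A,C,D,E,F,G,H} splits into {A,D,E,F,H} and {C,G}.
Split {A,D,E,F,H} by δ(·,0) → {D,F,H} and {A,E}.
On input 2, block {D,F,H} splits into {D,F} and {H}.
Stable partition: {B} | {D,F} | {C,G} | {A,E} | {H} — 5 equivalence classes.
State G belongs to the block {C,G}, which has 2 states.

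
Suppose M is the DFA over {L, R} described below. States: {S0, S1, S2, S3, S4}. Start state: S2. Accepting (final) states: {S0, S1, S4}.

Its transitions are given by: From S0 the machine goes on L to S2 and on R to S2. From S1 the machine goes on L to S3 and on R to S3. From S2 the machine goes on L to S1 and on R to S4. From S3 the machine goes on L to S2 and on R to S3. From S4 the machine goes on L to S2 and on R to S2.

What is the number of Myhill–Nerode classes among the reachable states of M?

States {S0} cannot be reached from the start state, so discard them.
Start with accepting vs non-accepting: {S1,S4} | {S2,S3}.
On input L, block {S2,S3} splits into {S2} and {S3}.
Refine {S1,S4} on symbol L: members go to different blocks, giving {S1} and {S4}.
Stable partition: {S1} | {S2} | {S3} | {S4} — 4 equivalence classes.

4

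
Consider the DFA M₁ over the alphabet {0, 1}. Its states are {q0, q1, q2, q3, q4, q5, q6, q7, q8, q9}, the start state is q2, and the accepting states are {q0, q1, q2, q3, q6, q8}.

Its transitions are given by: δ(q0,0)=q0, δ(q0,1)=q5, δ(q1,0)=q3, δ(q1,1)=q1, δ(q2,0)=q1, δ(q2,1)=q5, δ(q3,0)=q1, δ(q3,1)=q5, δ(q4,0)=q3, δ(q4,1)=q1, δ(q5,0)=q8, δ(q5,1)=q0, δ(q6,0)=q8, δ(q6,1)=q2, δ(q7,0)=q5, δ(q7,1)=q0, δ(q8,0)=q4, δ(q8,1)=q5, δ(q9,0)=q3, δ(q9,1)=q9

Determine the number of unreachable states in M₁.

3

No path from q2 leads to q6, q7, q9; the other 7 states are all reachable.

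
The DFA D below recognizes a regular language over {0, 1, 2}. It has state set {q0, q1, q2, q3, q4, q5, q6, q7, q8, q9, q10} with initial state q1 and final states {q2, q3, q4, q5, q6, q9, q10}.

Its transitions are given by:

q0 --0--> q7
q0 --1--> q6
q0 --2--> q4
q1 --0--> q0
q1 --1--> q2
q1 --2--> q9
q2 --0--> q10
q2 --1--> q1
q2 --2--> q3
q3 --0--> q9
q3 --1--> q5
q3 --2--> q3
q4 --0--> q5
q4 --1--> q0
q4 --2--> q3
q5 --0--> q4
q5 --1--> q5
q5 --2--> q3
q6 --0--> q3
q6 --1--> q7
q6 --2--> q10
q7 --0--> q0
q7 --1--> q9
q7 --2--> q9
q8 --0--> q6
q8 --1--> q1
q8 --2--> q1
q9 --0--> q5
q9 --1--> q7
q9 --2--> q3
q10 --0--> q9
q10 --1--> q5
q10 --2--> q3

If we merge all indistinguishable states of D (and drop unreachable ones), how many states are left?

3

States {q8} cannot be reached from the start state, so discard them.
Initial partition by acceptance: {q2,q3,q4,q5,q6,q9,q10} | {q0,q1,q7}.
On input 1, block {q2,q3,q4,q5,q6,q9,q10} splits into {q2,q4,q6,q9} and {q3,q5,q10}.
Stable partition: {q2,q4,q6,q9} | {q0,q1,q7} | {q3,q5,q10} — 3 equivalence classes.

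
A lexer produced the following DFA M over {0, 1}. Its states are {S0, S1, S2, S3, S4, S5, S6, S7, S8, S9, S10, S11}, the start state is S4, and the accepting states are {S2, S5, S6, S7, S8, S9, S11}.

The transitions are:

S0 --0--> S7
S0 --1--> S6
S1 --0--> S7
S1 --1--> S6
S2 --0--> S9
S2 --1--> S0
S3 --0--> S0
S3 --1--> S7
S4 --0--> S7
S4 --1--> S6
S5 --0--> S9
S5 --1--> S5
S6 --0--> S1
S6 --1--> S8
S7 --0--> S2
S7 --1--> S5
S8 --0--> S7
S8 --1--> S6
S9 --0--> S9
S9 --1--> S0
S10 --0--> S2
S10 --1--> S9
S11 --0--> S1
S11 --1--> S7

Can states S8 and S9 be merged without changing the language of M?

No

States {S3,S10,S11} cannot be reached from the start state, so discard them.
Initial partition by acceptance: {S2,S5,S6,S7,S8,S9} | {S0,S1,S4}.
Split {S2,S5,S6,S7,S8,S9} by δ(·,0) → {S2,S5,S7,S8,S9} and {S6}.
Refine {S2,S5,S7,S8,S9} on symbol 1: members go to different blocks, giving {S2,S9} and {S5,S7} and {S8}.
Stable partition: {S2,S9} | {S0,S1,S4} | {S6} | {S5,S7} | {S8} — 5 equivalence classes.
S8 and S9 end up in different blocks, so they are distinguishable. For instance, the string '1' is accepted from only S8.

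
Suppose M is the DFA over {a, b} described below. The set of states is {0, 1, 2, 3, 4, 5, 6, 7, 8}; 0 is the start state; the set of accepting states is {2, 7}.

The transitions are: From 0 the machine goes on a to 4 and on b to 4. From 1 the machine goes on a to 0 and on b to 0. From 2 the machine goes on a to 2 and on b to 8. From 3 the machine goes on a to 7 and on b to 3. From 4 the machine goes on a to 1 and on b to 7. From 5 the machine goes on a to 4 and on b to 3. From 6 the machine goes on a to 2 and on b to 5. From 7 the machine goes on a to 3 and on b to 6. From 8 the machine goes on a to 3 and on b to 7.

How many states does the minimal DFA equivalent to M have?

All states are reachable from the start state.
Start with accepting vs non-accepting: {2,7} | {0,1,3,4,5,6,8}.
On input a, block {2,7} splits into {2} and {7}.
On input a, block {0,1,3,4,5,6,8} splits into {0,1,4,5,8} and {3} and {6}.
Refine {0,1,4,5,8} on symbol a: members go to different blocks, giving {0,1,4,5} and {8}.
On input b, block {0,1,4,5} splits into {0,1} and {4} and {5}.
Refine {0,1} on symbol a: members go to different blocks, giving {0} and {1}.
The partition is now stable with 9 blocks: {2} | {0} | {7} | {3} | {6} | {8} | {4} | {5} | {1}.

9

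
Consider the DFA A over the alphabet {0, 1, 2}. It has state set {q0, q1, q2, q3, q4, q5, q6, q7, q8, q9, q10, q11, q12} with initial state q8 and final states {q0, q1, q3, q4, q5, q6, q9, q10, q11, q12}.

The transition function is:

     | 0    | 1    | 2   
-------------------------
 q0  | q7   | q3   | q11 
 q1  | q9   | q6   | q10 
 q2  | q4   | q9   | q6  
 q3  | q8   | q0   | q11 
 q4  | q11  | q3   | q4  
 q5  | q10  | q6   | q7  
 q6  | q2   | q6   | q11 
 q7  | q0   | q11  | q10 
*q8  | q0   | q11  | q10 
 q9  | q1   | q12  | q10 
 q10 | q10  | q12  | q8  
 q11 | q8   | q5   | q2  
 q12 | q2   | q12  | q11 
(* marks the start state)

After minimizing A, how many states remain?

Start with accepting vs non-accepting: {q0,q1,q3,q4,q5,q6,q9,q10,q11,q12} | {q2,q7,q8}.
Refine {q0,q1,q3,q4,q5,q6,q9,q10,q11,q12} on symbol 0: members go to different blocks, giving {q0,q3,q6,q11,q12} and {q1,q4,q5,q9,q10}.
Split {q0,q3,q6,q11,q12} by δ(·,1) → {q0,q3,q6,q12} and {q11}.
Split {q2,q7,q8} by δ(·,0) → {q7,q8} and {q2}.
Split {q0,q3,q6,q12} by δ(·,0) → {q0,q3} and {q6,q12}.
On input 0, block {q1,q4,q5,q9,q10} splits into {q1,q5,q9,q10} and {q4}.
On input 2, block {q1,q5,q9,q10} splits into {q1,q9} and {q5,q10}.
No further refinement is possible. Final partition (8 blocks): {q0,q3} | {q7,q8} | {q1,q9} | {q11} | {q2} | {q6,q12} | {q4} | {q5,q10}.

8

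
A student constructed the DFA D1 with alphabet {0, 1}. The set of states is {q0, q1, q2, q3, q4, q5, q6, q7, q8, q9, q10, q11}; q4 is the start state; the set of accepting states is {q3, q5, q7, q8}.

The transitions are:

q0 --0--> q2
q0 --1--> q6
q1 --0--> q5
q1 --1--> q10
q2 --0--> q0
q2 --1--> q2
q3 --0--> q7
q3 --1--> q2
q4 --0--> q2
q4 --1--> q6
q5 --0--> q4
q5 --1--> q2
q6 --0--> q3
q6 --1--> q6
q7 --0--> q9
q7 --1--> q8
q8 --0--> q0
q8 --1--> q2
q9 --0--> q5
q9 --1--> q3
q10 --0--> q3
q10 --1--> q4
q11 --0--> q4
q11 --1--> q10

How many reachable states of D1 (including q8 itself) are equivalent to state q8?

2

First remove the unreachable states {q1,q10,q11}; 9 states remain.
Start with accepting vs non-accepting: {q3,q5,q7,q8} | {q0,q2,q4,q6,q9}.
On input 0, block {q3,q5,q7,q8} splits into {q5,q7,q8} and {q3}.
Refine {q5,q7,q8} on symbol 1: members go to different blocks, giving {q5,q8} and {q7}.
On input 0, block {q0,q2,q4,q6,q9} splits into {q0,q2,q4} and {q6} and {q9}.
Split {q0,q2,q4} by δ(·,1) → {q0,q4} and {q2}.
Stable partition: {q5,q8} | {q0,q4} | {q3} | {q7} | {q6} | {q9} | {q2} — 7 equivalence classes.
The equivalence class containing q8 is {q5,q8}, of size 2.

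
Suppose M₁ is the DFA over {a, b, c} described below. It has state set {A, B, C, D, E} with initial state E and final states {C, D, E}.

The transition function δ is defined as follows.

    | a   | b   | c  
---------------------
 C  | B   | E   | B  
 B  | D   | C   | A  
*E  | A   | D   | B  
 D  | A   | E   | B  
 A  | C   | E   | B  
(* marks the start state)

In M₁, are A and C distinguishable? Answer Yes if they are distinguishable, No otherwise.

All states are reachable from the start state.
P0 = {C,D,E} | {A,B}.
The partition is now stable with 2 blocks: {C,D,E} | {A,B}.
A and C end up in different blocks, so they are distinguishable. For instance, the string 'ε' is accepted from only C.

Yes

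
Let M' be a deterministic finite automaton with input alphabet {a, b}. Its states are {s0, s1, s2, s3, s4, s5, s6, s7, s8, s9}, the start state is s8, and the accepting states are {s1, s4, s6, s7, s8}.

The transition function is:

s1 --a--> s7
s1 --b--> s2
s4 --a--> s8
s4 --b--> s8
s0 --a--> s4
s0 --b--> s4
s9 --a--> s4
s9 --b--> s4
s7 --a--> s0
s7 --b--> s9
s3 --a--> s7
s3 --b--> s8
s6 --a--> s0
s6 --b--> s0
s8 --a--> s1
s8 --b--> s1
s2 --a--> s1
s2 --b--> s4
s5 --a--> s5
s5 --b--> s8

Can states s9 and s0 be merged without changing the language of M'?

Yes

States {s3,s5,s6} cannot be reached from the start state, so discard them.
Initial partition by acceptance: {s1,s4,s7,s8} | {s0,s2,s9}.
Split {s1,s4,s7,s8} by δ(·,a) → {s1,s4,s8} and {s7}.
Split {s1,s4,s8} by δ(·,a) → {s4,s8} and {s1}.
Split {s4,s8} by δ(·,a) → {s4} and {s8}.
Refine {s0,s2,s9} on symbol a: members go to different blocks, giving {s0,s9} and {s2}.
Stable partition: {s4} | {s0,s9} | {s7} | {s1} | {s8} | {s2} — 6 equivalence classes.
s9 and s0 lie in the same block of the stable partition, so they are equivalent — no string distinguishes them.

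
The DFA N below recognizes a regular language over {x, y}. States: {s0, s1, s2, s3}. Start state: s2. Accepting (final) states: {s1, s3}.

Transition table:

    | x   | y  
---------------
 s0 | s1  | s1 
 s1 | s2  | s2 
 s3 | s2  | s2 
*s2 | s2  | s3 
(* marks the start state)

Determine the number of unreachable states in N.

2

BFS from s2 reaches {s2, s3}; the 2 state(s) s0, s1 are never visited.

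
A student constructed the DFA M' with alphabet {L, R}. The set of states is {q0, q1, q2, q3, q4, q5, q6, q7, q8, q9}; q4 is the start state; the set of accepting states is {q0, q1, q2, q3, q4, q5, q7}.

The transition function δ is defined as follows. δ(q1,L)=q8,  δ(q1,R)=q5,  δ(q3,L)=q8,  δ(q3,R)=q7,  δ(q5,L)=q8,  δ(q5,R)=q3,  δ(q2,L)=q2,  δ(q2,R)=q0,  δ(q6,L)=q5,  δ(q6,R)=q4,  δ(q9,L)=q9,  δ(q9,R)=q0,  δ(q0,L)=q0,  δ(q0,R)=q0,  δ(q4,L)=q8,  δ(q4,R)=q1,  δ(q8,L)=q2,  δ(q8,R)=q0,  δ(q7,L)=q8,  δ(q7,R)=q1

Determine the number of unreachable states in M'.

2

BFS from q4 reaches {q0, q1, q2, q3, q4, q5, q7, q8}; the 2 state(s) q6, q9 are never visited.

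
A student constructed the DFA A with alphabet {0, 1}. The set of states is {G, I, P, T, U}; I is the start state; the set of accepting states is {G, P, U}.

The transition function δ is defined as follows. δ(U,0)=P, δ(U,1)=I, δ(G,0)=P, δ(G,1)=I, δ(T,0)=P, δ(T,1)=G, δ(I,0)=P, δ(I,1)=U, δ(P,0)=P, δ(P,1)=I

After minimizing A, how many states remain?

2

States {G,T} cannot be reached from the start state, so discard them.
Initial partition by acceptance: {P,U} | {I}.
No further refinement is possible. Final partition (2 blocks): {P,U} | {I}.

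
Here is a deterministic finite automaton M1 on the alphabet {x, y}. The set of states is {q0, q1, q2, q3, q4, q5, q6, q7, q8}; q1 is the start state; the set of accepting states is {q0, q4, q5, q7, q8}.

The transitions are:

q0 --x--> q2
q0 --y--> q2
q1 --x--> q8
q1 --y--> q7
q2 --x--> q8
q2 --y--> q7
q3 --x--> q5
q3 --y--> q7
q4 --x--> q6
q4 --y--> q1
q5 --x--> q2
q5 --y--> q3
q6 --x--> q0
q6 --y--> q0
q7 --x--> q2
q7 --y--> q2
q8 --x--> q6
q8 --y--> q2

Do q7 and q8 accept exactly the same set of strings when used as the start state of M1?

Yes

States {q3,q4,q5} cannot be reached from the start state, so discard them.
Initial partition by acceptance: {q0,q7,q8} | {q1,q2,q6}.
The partition is now stable with 2 blocks: {q0,q7,q8} | {q1,q2,q6}.
q7 and q8 lie in the same block of the stable partition, so they are equivalent — no string distinguishes them.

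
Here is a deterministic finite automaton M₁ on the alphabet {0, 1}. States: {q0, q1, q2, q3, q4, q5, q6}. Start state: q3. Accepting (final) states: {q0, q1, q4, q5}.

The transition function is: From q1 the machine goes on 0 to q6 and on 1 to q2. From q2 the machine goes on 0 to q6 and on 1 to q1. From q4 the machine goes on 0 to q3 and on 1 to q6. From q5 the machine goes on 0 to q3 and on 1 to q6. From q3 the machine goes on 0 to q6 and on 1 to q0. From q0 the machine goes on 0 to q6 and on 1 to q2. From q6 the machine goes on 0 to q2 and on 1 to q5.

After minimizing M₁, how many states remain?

2

Reachable states from the start: {q0,q1,q2,q3,q5,q6}. Unreachable: {q4} — drop them.
Initial partition by acceptance: {q0,q1,q5} | {q2,q3,q6}.
The partition is now stable with 2 blocks: {q0,q1,q5} | {q2,q3,q6}.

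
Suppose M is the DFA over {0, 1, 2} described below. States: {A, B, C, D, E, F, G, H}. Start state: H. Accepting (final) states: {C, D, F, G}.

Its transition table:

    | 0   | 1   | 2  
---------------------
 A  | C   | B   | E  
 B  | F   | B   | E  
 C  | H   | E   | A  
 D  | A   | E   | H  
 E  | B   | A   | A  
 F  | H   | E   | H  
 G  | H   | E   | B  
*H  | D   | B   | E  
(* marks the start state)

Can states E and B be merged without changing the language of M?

No

First remove the unreachable states {G}; 7 states remain.
Start with accepting vs non-accepting: {C,D,F} | {A,B,E,H}.
On input 0, block {A,B,E,H} splits into {A,B,H} and {E}.
Stable partition: {C,D,F} | {A,B,H} | {E} — 3 equivalence classes.
E and B end up in different blocks, so they are distinguishable. For instance, the string '0' is accepted from only B.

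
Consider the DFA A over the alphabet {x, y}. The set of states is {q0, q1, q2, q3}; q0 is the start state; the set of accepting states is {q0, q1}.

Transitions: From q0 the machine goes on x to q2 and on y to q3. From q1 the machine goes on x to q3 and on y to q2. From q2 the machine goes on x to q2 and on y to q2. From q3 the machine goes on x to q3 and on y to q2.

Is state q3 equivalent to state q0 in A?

No

States {q1} cannot be reached from the start state, so discard them.
Start with accepting vs non-accepting: {q0} | {q2,q3}.
Stable partition: {q0} | {q2,q3} — 2 equivalence classes.
q3 and q0 end up in different blocks, so they are distinguishable. For instance, the string 'ε' is accepted from only q0.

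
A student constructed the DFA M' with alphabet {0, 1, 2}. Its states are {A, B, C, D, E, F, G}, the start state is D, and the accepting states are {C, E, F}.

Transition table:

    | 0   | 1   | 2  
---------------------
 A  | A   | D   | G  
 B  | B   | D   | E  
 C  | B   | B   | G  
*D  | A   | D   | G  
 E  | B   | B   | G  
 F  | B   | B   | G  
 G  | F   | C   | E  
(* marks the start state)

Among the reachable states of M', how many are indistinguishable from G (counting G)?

1

Every state is reachable, so we keep all 7.
Start with accepting vs non-accepting: {C,E,F} | {A,B,D,G}.
Split {A,B,D,G} by δ(·,0) → {A,B,D} and {G}.
On input 2, block {A,B,D} splits into {A,D} and {B}.
Stable partition: {C,E,F} | {A,D} | {G} | {B} — 4 equivalence classes.
The equivalence class containing G is {G}, of size 1.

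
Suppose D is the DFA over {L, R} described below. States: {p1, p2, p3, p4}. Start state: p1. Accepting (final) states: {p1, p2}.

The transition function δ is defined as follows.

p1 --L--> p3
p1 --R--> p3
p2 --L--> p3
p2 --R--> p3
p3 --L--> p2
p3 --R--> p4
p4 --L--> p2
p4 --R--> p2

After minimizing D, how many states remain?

3

Every state is reachable, so we keep all 4.
Start with accepting vs non-accepting: {p1,p2} | {p3,p4}.
Refine {p3,p4} on symbol R: members go to different blocks, giving {p3} and {p4}.
Stable partition: {p1,p2} | {p3} | {p4} — 3 equivalence classes.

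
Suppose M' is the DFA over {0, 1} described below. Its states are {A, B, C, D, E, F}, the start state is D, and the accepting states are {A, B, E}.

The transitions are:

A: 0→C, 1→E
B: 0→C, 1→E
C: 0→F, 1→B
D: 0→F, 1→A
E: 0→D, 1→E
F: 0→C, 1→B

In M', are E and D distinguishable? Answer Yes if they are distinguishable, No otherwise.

Yes

All states are reachable from the start state.
Initial partition by acceptance: {A,B,E} | {C,D,F}.
No further refinement is possible. Final partition (2 blocks): {A,B,E} | {C,D,F}.
E and D end up in different blocks, so they are distinguishable. For instance, the string 'ε' is accepted from only E.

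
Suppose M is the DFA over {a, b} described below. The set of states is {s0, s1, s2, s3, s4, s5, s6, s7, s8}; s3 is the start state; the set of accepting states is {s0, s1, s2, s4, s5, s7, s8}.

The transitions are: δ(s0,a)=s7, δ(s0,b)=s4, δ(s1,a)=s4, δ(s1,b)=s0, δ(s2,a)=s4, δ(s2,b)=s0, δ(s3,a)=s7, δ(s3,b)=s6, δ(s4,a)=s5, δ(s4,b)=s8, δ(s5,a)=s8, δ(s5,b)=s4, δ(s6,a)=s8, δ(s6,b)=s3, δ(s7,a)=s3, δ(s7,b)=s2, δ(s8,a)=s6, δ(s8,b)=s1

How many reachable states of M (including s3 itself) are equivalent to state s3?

2

All states are reachable from the start state.
Initial partition by acceptance: {s0,s1,s2,s4,s5,s7,s8} | {s3,s6}.
Refine {s0,s1,s2,s4,s5,s7,s8} on symbol a: members go to different blocks, giving {s0,s1,s2,s4,s5} and {s7,s8}.
Refine {s0,s1,s2,s4,s5} on symbol a: members go to different blocks, giving {s1,s2,s4} and {s0,s5}.
Refine {s1,s2,s4} on symbol a: members go to different blocks, giving {s1,s2} and {s4}.
Stable partition: {s1,s2} | {s3,s6} | {s7,s8} | {s0,s5} | {s4} — 5 equivalence classes.
The equivalence class containing s3 is {s3,s6}, of size 2.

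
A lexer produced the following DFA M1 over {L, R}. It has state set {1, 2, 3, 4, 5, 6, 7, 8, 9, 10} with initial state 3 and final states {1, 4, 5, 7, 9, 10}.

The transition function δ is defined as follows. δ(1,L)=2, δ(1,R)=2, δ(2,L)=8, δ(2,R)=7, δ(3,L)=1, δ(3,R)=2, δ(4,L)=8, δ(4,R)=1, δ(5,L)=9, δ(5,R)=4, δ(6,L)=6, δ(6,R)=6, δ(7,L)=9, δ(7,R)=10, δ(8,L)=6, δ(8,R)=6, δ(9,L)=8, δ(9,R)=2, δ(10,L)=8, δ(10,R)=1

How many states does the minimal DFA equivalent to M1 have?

States {4,5} cannot be reached from the start state, so discard them.
Start with accepting vs non-accepting: {1,7,9,10} | {2,3,6,8}.
On input L, block {1,7,9,10} splits into {1,9,10} and {7}.
On input R, block {1,9,10} splits into {1,9} and {10}.
On input L, block {2,3,6,8} splits into {2,6,8} and {3}.
Refine {2,6,8} on symbol R: members go to different blocks, giving {6,8} and {2}.
Split {1,9} by δ(·,L) → {1} and {9}.
The partition is now stable with 7 blocks: {1} | {6,8} | {7} | {10} | {3} | {2} | {9}.

7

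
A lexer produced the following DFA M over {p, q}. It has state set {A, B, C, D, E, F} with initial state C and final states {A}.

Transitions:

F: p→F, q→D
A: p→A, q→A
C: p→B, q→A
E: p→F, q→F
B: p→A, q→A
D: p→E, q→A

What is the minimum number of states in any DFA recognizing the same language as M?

States {D,E,F} cannot be reached from the start state, so discard them.
Initial partition by acceptance: {A} | {B,C}.
Refine {B,C} on symbol p: members go to different blocks, giving {B} and {C}.
The partition is now stable with 3 blocks: {A} | {B} | {C}.

3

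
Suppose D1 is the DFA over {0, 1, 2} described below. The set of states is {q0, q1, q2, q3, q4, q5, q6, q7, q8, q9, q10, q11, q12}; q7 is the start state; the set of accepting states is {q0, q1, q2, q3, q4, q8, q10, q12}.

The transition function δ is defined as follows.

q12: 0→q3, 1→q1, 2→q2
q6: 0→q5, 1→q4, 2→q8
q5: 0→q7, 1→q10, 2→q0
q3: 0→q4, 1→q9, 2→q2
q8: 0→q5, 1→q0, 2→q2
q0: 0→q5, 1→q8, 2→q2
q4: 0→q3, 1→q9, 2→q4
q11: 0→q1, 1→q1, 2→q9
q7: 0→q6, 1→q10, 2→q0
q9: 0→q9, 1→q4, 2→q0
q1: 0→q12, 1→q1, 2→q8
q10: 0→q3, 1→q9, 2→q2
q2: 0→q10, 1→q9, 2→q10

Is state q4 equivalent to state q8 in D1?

States {q1,q11,q12} cannot be reached from the start state, so discard them.
Initial partition by acceptance: {q0,q2,q3,q4,q8,q10} | {q5,q6,q7,q9}.
On input 0, block {q0,q2,q3,q4,q8,q10} splits into {q2,q3,q4,q10} and {q0,q8}.
Stable partition: {q2,q3,q4,q10} | {q5,q6,q7,q9} | {q0,q8} — 3 equivalence classes.
q4 and q8 end up in different blocks, so they are distinguishable. For instance, the string '0' is accepted from only q4.

No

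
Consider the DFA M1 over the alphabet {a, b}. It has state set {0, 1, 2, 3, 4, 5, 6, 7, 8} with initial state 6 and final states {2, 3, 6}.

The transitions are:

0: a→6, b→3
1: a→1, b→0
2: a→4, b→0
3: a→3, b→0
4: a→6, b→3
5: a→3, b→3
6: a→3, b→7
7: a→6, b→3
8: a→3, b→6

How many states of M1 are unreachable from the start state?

5

Starting at 6 and following transitions, the reachable set is {0, 3, 6, 7}. That leaves 1, 2, 4, 5, 8 unreachable — 5 in total.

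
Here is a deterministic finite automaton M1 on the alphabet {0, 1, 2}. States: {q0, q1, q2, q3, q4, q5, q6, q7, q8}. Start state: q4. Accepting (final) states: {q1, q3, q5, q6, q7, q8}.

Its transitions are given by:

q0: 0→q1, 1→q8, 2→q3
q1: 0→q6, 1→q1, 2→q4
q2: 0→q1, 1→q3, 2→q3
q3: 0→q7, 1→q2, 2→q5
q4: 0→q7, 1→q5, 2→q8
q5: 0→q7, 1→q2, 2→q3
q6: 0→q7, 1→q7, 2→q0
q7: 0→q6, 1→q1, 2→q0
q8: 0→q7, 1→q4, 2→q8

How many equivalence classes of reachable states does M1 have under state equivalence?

3

Initial partition by acceptance: {q1,q3,q5,q6,q7,q8} | {q0,q2,q4}.
Split {q1,q3,q5,q6,q7,q8} by δ(·,1) → {q1,q6,q7} and {q3,q5,q8}.
No further refinement is possible. Final partition (3 blocks): {q1,q6,q7} | {q0,q2,q4} | {q3,q5,q8}.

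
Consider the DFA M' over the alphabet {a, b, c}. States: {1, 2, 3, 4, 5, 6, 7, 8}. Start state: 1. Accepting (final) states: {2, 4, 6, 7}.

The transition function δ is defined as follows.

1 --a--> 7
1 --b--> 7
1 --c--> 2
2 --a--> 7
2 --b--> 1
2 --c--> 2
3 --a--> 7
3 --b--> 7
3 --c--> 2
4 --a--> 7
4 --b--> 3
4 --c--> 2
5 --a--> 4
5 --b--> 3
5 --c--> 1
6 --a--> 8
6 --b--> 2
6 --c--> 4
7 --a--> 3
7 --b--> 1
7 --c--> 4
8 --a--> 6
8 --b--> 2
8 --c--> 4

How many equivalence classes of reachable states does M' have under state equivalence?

3

First remove the unreachable states {5,6,8}; 5 states remain.
Initial partition by acceptance: {2,4,7} | {1,3}.
On input a, block {2,4,7} splits into {2,4} and {7}.
The partition is now stable with 3 blocks: {2,4} | {1,3} | {7}.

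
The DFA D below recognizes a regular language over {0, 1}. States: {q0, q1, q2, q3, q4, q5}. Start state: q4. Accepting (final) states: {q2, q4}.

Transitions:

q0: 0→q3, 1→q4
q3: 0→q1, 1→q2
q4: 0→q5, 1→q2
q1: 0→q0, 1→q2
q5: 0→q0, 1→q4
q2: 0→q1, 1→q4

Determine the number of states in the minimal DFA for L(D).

2

Every state is reachable, so we keep all 6.
Start with accepting vs non-accepting: {q2,q4} | {q0,q1,q3,q5}.
The partition is now stable with 2 blocks: {q2,q4} | {q0,q1,q3,q5}.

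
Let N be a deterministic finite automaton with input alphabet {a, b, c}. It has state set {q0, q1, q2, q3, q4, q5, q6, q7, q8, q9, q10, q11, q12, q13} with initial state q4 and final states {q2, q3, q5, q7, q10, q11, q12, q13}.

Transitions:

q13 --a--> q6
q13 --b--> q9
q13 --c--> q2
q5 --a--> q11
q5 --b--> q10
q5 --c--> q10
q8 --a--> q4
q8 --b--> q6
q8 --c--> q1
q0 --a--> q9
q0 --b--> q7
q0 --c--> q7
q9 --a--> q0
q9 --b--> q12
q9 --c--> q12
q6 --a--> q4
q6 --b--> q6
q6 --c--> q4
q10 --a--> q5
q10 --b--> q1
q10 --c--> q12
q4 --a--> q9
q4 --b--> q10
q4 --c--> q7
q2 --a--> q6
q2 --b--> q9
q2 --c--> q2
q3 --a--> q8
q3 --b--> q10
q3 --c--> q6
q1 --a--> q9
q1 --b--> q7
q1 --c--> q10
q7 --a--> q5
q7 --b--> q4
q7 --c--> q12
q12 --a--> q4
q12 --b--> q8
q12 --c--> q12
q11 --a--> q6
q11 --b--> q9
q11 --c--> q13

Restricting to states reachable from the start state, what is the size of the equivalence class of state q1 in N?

Reachable states from the start: {q0,q1,q2,q4,q5,q6,q7,q8,q9,q10,q11,q12,q13}. Unreachable: {q3} — drop them.
Start with accepting vs non-accepting: {q2,q5,q7,q10,q11,q12,q13} | {q0,q1,q4,q6,q8,q9}.
Refine {q2,q5,q7,q10,q11,q12,q13} on symbol a: members go to different blocks, giving {q2,q11,q12,q13} and {q5,q7,q10}.
Refine {q0,q1,q4,q6,q8,q9} on symbol b: members go to different blocks, giving {q0,q1,q4} and {q6,q8} and {q9}.
On input a, block {q2,q11,q12,q13} splits into {q2,q11,q13} and {q12}.
On input a, block {q5,q7,q10} splits into {q7,q10} and {q5}.
The partition is now stable with 7 blocks: {q2,q11,q13} | {q0,q1,q4} | {q7,q10} | {q6,q8} | {q9} | {q12} | {q5}.
The equivalence class containing q1 is {q0,q1,q4}, of size 3.

3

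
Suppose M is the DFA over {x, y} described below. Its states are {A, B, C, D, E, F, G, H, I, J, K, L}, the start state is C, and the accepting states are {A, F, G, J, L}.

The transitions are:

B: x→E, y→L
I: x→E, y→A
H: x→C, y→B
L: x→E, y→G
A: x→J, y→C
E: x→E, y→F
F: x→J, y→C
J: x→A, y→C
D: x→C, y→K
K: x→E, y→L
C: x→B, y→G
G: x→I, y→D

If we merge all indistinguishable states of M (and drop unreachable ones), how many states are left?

States {H} cannot be reached from the start state, so discard them.
P0 = {A,F,G,J,L} | {B,C,D,E,I,K}.
On input x, block {A,F,G,J,L} splits into {A,F,J} and {G,L}.
Split {B,C,D,E,I,K} by δ(·,y) → {B,C,K} and {E,I} and {D}.
Split {B,C,K} by δ(·,x) → {B,K} and {C}.
On input y, block {G,L} splits into {G} and {L}.
Stable partition: {A,F,J} | {B,K} | {G} | {E,I} | {D} | {C} | {L} — 7 equivalence classes.

7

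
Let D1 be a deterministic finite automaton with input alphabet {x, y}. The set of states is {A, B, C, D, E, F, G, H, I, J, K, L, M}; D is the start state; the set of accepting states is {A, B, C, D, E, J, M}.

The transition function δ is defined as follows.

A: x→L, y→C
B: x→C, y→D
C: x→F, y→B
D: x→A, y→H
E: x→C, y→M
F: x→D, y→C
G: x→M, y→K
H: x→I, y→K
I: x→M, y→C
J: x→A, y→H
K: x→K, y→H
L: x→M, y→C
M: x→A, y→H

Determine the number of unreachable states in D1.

Starting at D and following transitions, the reachable set is {A, B, C, D, F, H, I, K, L, M}. That leaves E, G, J unreachable — 3 in total.

3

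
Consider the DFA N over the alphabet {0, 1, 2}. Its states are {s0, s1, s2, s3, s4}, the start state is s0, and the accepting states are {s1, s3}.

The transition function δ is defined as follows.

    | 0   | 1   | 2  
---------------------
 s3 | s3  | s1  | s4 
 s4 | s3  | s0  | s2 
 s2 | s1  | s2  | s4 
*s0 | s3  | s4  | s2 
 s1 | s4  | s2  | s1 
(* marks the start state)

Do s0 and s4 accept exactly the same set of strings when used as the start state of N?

Yes

All states are reachable from the start state.
P0 = {s1,s3} | {s0,s2,s4}.
Refine {s1,s3} on symbol 0: members go to different blocks, giving {s1} and {s3}.
Refine {s0,s2,s4} on symbol 0: members go to different blocks, giving {s0,s4} and {s2}.
Stable partition: {s1} | {s0,s4} | {s3} | {s2} — 4 equivalence classes.
s0 and s4 lie in the same block of the stable partition, so they are equivalent — no string distinguishes them.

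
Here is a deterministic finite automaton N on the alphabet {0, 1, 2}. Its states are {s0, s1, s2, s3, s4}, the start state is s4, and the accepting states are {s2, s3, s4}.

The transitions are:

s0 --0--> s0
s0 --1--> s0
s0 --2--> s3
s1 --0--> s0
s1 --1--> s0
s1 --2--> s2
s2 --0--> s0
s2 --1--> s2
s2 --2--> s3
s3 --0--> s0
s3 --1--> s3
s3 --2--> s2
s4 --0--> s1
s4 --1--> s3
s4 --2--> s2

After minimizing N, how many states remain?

2

Every state is reachable, so we keep all 5.
Start with accepting vs non-accepting: {s2,s3,s4} | {s0,s1}.
Stable partition: {s2,s3,s4} | {s0,s1} — 2 equivalence classes.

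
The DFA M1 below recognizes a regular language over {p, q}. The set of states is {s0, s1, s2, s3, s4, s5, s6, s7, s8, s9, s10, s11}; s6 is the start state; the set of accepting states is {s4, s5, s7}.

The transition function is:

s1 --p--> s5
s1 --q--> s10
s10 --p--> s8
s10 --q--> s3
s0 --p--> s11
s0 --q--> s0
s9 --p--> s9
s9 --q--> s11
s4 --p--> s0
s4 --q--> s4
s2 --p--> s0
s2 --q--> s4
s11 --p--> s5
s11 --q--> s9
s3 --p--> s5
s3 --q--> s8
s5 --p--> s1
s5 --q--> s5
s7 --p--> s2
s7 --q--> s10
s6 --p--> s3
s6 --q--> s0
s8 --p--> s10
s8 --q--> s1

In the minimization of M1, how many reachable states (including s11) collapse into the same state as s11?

3

States {s2,s4,s7} cannot be reached from the start state, so discard them.
Start with accepting vs non-accepting: {s5} | {s0,s1,s3,s6,s8,s9,s10,s11}.
Refine {s0,s1,s3,s6,s8,s9,s10,s11} on symbol p: members go to different blocks, giving {s0,s6,s8,s9,s10} and {s1,s3,s11}.
Refine {s0,s6,s8,s9,s10} on symbol p: members go to different blocks, giving {s8,s9,s10} and {s0,s6}.
The partition is now stable with 4 blocks: {s5} | {s8,s9,s10} | {s1,s3,s11} | {s0,s6}.
State s11 belongs to the block {s1,s3,s11}, which has 3 states.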